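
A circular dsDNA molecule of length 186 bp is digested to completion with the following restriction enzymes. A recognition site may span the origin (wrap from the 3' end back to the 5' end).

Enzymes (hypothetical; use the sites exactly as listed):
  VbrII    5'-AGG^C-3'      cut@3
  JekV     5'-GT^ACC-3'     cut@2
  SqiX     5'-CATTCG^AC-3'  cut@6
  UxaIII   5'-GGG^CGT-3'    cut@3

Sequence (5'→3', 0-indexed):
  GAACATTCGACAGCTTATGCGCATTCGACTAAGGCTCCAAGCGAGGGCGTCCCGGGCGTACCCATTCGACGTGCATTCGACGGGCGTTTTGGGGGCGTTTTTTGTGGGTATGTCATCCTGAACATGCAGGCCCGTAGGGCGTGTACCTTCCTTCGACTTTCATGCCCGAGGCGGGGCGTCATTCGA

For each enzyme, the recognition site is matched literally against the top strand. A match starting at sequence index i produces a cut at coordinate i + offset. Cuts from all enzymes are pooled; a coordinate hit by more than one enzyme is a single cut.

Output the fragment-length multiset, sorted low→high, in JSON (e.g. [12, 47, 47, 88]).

[3,5,5,5,7,9,9,9,11,11,13,18,19,27,35]

Scan for sites:
  VbrII AGGC/3: at [31, 127, 168] ⇒ [34, 130, 171]
  JekV GTACC/2: at [57, 142] ⇒ [59, 144]
  SqiX CATTCGAC/6: at [3, 21, 62, 73] ⇒ [9, 27, 68, 79]
  UxaIII GGGCGT/3: at [44, 53, 81, 92, 136, 173] ⇒ [47, 56, 84, 95, 139, 176]

Pooled cuts: [9, 27, 34, 47, 56, 59, 68, 79, 84, 95, 130, 139, 144, 171, 176]

Fragment lengths:
  9→27: 18 bp
  27→34: 7 bp
  34→47: 13 bp
  47→56: 9 bp
  56→59: 3 bp
  59→68: 9 bp
  68→79: 11 bp
  79→84: 5 bp
  84→95: 11 bp
  95→130: 35 bp
  130→139: 9 bp
  139→144: 5 bp
  144→171: 27 bp
  171→176: 5 bp
  176→9 (wrap): 186-176+9 = 19 bp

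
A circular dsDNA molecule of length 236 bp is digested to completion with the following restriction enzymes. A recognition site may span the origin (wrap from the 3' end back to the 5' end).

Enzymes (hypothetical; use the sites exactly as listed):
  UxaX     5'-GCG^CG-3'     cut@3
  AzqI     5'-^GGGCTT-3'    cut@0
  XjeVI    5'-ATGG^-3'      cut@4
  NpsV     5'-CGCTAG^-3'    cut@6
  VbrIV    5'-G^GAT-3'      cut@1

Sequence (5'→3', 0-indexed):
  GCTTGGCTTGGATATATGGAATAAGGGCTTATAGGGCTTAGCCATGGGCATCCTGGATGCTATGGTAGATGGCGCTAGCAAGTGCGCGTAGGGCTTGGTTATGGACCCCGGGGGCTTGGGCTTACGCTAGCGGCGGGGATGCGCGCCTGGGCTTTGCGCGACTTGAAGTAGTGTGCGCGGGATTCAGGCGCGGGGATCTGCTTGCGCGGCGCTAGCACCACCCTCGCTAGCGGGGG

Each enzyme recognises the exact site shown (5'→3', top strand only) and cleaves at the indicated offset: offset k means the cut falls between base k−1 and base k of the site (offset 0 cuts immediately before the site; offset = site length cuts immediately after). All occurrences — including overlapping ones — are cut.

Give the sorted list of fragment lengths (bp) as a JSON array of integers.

Per-enzyme occurrences:
  UxaX (GCGCG, off=3): starts [83, 140, 155, 174, 187, 203] → cuts [86, 143, 158, 177, 190, 206]
  AzqI (GGGCTT, off=0): starts [24, 33, 90, 111, 117, 148, 234] → cuts [24, 33, 90, 111, 117, 148, 234]
  XjeVI (ATGG, off=4): starts [15, 43, 61, 68, 100] → cuts [19, 47, 65, 72, 104]
  NpsV (CGCTAG, off=6): starts [72, 124, 209, 224] → cuts [78, 130, 215, 230]
  VbrIV (GGAT, off=1): starts [9, 54, 136, 179, 193] → cuts [10, 55, 137, 180, 194]

All cut coordinates (distinct, sorted): [10, 19, 24, 33, 47, 55, 65, 72, 78, 86, 90, 104, 111, 117, 130, 137, 143, 148, 158, 177, 180, 190, 194, 206, 215, 230, 234]

Fragments:
  10→19: 9 bp
  19→24: 5 bp
  24→33: 9 bp
  33→47: 14 bp
  47→55: 8 bp
  55→65: 10 bp
  65→72: 7 bp
  72→78: 6 bp
  78→86: 8 bp
  86→90: 4 bp
  90→104: 14 bp
  104→111: 7 bp
  111→117: 6 bp
  117→130: 13 bp
  130→137: 7 bp
  137→143: 6 bp
  143→148: 5 bp
  148→158: 10 bp
  158→177: 19 bp
  177→180: 3 bp
  180→190: 10 bp
  190→194: 4 bp
  194→206: 12 bp
  206→215: 9 bp
  215→230: 15 bp
  230→234: 4 bp
  234→10 (wrap): 236-234+10 = 12 bp

[3,4,4,4,5,5,6,6,6,7,7,7,8,8,9,9,9,10,10,10,12,12,13,14,14,15,19]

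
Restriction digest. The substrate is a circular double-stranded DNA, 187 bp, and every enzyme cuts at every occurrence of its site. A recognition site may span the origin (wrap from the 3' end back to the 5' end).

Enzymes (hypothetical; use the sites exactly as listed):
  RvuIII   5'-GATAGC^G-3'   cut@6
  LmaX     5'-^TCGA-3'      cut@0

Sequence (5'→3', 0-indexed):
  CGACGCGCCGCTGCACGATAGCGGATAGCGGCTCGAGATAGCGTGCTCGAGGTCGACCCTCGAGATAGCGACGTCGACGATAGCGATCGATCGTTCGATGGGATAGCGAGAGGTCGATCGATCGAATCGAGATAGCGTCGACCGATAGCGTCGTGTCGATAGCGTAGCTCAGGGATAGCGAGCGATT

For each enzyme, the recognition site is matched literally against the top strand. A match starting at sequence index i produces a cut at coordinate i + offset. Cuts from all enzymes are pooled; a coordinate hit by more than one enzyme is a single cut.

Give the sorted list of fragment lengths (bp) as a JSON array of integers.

[1,2,3,4,4,4,4,5,6,6,6,7,7,7,8,8,10,10,10,11,12,13,16,23]

Per-enzyme occurrences:
  RvuIII (GATAGCG, off=6): starts [16, 23, 36, 63, 78, 101, 130, 143, 157, 173] → cuts [22, 29, 42, 69, 84, 107, 136, 149, 163, 179]
  LmaX (TCGA, off=0): starts [32, 46, 52, 59, 73, 86, 94, 113, 117, 121, 126, 137, 155, 186] → cuts [32, 46, 52, 59, 73, 86, 94, 113, 117, 121, 126, 137, 155, 186]

All cut coordinates (distinct, sorted): [22, 29, 32, 42, 46, 52, 59, 69, 73, 84, 86, 94, 107, 113, 117, 121, 126, 136, 137, 149, 155, 163, 179, 186]

Fragment lengths:
  22→29: 7 bp
  29→32: 3 bp
  32→42: 10 bp
  42→46: 4 bp
  46→52: 6 bp
  52→59: 7 bp
  59→69: 10 bp
  69→73: 4 bp
  73→84: 11 bp
  84→86: 2 bp
  86→94: 8 bp
  94→107: 13 bp
  107→113: 6 bp
  113→117: 4 bp
  117→121: 4 bp
  121→126: 5 bp
  126→136: 10 bp
  136→137: 1 bp
  137→149: 12 bp
  149→155: 6 bp
  155→163: 8 bp
  163→179: 16 bp
  179→186: 7 bp
  186→22 (wrap): 187-186+22 = 23 bp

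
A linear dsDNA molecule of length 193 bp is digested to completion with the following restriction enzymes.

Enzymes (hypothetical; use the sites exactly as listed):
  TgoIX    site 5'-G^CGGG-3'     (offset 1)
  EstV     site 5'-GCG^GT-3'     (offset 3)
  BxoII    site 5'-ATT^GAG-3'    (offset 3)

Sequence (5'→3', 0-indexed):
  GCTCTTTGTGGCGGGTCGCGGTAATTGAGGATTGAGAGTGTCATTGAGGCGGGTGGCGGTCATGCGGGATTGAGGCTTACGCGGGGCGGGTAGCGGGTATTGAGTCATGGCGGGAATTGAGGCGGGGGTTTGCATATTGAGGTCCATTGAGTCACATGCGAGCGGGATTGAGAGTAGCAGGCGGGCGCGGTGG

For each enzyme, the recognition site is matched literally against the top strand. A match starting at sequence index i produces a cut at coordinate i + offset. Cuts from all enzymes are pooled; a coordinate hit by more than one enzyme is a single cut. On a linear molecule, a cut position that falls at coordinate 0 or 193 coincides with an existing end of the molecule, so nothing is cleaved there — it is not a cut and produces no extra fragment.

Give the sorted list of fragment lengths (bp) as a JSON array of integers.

Site scan:
  TgoIX GCGGG/1: at [10, 48, 63, 80, 85, 92, 109, 121, 161, 180] ⇒ [11, 49, 64, 81, 86, 93, 110, 122, 162, 181]
  EstV GCGGT/3: at [17, 55, 186] ⇒ [20, 58, 189]
  BxoII ATTGAG/3: at [23, 30, 42, 68, 98, 115, 135, 145, 166] ⇒ [26, 33, 45, 71, 101, 118, 138, 148, 169]

All cut coordinates (distinct, sorted): [11, 20, 26, 33, 45, 49, 58, 64, 71, 81, 86, 93, 101, 110, 118, 122, 138, 148, 162, 169, 181, 189]

Fragments:
  [0,11): 11 bp
  [11,20): 9 bp
  [20,26): 6 bp
  [26,33): 7 bp
  [33,45): 12 bp
  [45,49): 4 bp
  [49,58): 9 bp
  [58,64): 6 bp
  [64,71): 7 bp
  [71,81): 10 bp
  [81,86): 5 bp
  [86,93): 7 bp
  [93,101): 8 bp
  [101,110): 9 bp
  [110,118): 8 bp
  [118,122): 4 bp
  [122,138): 16 bp
  [138,148): 10 bp
  [148,162): 14 bp
  [162,169): 7 bp
  [169,181): 12 bp
  [181,189): 8 bp
  [189,193): 4 bp

[4,4,4,5,6,6,7,7,7,7,8,8,8,9,9,9,10,10,11,12,12,14,16]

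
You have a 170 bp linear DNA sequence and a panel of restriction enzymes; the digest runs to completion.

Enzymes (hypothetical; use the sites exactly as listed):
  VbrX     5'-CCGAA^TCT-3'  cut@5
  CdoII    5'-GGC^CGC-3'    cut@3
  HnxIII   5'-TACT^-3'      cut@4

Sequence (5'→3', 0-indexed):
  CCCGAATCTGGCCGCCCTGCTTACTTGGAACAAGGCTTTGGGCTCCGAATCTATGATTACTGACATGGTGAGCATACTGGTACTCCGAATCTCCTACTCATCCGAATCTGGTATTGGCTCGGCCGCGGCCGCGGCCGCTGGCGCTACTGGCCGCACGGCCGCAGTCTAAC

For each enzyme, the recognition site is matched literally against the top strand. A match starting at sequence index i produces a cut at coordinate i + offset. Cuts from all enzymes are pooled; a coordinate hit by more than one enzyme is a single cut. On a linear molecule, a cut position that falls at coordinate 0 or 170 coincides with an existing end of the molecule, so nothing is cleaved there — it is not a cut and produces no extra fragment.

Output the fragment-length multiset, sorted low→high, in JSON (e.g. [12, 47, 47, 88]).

Per-enzyme occurrences:
  VbrX (CCGAATCT, off=5): starts [1, 44, 84, 101] → cuts [6, 49, 89, 106]
  CdoII (GGCCGC, off=3): starts [9, 120, 126, 132, 148, 156] → cuts [12, 123, 129, 135, 151, 159]
  HnxIII (TACT, off=4): starts [21, 57, 74, 80, 94, 144] → cuts [25, 61, 78, 84, 98, 148]

Pooled cuts: [6, 12, 25, 49, 61, 78, 84, 89, 98, 106, 123, 129, 135, 148, 151, 159]

Fragment lengths:
  [0,6): 6 bp
  [6,12): 6 bp
  [12,25): 13 bp
  [25,49): 24 bp
  [49,61): 12 bp
  [61,78): 17 bp
  [78,84): 6 bp
  [84,89): 5 bp
  [89,98): 9 bp
  [98,106): 8 bp
  [106,123): 17 bp
  [123,129): 6 bp
  [129,135): 6 bp
  [135,148): 13 bp
  [148,151): 3 bp
  [151,159): 8 bp
  [159,170): 11 bp

[3,5,6,6,6,6,6,8,8,9,11,12,13,13,17,17,24]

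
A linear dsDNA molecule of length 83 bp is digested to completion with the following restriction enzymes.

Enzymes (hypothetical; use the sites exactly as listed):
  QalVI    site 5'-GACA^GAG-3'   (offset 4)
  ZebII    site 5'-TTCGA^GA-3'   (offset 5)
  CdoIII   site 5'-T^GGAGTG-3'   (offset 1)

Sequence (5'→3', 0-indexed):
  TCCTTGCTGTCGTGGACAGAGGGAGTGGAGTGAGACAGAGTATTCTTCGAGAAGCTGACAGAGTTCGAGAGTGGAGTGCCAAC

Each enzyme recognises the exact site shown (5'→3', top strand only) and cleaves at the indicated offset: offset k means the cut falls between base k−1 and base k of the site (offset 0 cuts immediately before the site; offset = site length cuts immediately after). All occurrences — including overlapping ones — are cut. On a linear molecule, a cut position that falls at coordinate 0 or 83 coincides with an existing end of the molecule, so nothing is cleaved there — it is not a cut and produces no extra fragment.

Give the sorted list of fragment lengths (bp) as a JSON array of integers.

Site scan:
  QalVI (GACAGAG, off=4): starts [14, 33, 56] → cuts [18, 37, 60]
  ZebII (TTCGAGA, off=5): starts [45, 63] → cuts [50, 68]
  CdoIII (TGGAGTG, off=1): starts [25, 71] → cuts [26, 72]

Pooled cuts: [18, 26, 37, 50, 60, 68, 72]

Fragments:
  [0,18): 18 bp
  [18,26): 8 bp
  [26,37): 11 bp
  [37,50): 13 bp
  [50,60): 10 bp
  [60,68): 8 bp
  [68,72): 4 bp
  [72,83): 11 bp

[4,8,8,10,11,11,13,18]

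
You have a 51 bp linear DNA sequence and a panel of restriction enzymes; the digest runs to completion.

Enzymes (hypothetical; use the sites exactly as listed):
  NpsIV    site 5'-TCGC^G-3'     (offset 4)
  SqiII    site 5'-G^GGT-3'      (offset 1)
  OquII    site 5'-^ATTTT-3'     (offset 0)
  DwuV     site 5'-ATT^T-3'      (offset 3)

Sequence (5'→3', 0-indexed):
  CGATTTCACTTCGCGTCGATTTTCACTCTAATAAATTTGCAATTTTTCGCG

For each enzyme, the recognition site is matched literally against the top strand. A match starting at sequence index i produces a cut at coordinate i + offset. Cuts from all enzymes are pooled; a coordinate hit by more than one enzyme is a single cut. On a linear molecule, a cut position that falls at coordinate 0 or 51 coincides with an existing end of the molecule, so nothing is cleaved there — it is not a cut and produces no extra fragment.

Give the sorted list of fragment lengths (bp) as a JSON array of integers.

Per-enzyme occurrences:
  NpsIV TCGCG/4: at [10, 46] ⇒ [14, 50]
  SqiII (GGGT, off=1): no sites
  OquII ATTTT/0: at [18, 41] ⇒ [18, 41]
  DwuV ATTT/3: at [2, 18, 34, 41] ⇒ [5, 21, 37, 44]

All cut coordinates (distinct, sorted): [5, 14, 18, 21, 37, 41, 44, 50]

Fragment lengths:
  [0,5): 5 bp
  [5,14): 9 bp
  [14,18): 4 bp
  [18,21): 3 bp
  [21,37): 16 bp
  [37,41): 4 bp
  [41,44): 3 bp
  [44,50): 6 bp
  [50,51): 1 bp

[1,3,3,4,4,5,6,9,16]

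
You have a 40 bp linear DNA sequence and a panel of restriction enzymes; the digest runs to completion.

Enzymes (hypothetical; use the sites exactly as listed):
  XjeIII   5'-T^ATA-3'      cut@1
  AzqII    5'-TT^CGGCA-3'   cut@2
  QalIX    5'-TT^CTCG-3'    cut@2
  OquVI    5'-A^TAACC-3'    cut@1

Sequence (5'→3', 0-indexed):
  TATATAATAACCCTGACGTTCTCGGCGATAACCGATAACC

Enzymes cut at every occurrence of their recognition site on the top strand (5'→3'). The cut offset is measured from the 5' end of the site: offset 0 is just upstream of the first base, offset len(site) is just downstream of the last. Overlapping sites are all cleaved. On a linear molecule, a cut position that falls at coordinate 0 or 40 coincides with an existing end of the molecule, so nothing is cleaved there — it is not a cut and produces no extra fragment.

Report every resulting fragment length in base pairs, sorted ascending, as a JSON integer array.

[1,2,4,5,7,8,13]

Per-enzyme occurrences:
  XjeIII TATA/1: at [0, 2] ⇒ [1, 3]
  AzqII (TTCGGCA, off=2): no sites
  QalIX TTCTCG/2: at [18] ⇒ [20]
  OquVI ATAACC/1: at [6, 27, 34] ⇒ [7, 28, 35]

Pooled cuts: [1, 3, 7, 20, 28, 35]

Fragment lengths:
  [0,1): 1 bp
  [1,3): 2 bp
  [3,7): 4 bp
  [7,20): 13 bp
  [20,28): 8 bp
  [28,35): 7 bp
  [35,40): 5 bp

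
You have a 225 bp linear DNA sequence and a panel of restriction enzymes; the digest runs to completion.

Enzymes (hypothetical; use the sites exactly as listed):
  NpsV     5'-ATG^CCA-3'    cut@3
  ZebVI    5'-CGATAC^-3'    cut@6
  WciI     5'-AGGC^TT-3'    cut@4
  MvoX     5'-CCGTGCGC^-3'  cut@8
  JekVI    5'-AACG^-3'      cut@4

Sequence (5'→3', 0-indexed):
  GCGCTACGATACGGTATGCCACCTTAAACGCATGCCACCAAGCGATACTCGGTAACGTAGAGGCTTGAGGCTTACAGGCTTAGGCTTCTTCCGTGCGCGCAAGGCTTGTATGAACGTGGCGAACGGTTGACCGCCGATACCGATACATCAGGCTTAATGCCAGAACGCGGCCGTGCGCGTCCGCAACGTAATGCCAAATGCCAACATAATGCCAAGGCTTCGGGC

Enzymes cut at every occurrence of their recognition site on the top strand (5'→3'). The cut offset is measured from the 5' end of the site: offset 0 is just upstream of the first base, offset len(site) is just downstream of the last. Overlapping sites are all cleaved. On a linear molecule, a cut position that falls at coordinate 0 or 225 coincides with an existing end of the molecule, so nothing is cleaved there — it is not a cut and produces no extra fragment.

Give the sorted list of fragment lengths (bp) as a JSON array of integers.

[4,5,6,6,6,6,7,7,7,7,7,7,7,8,8,9,9,10,11,11,11,12,12,13,14,15]

Scan for sites:
  NpsV (ATGCCA, off=3): starts [15, 31, 156, 190, 197, 208] → cuts [18, 34, 159, 193, 200, 211]
  ZebVI (CGATAC, off=6): starts [6, 42, 134, 140] → cuts [12, 48, 140, 146]
  WciI (AGGCTT, off=4): starts [60, 67, 75, 81, 101, 149, 214] → cuts [64, 71, 79, 85, 105, 153, 218]
  MvoX (CCGTGCGC, off=8): starts [90, 170] → cuts [98, 178]
  JekVI (AACG, off=4): starts [26, 53, 112, 121, 163, 184] → cuts [30, 57, 116, 125, 167, 188]

Pooled cuts: [12, 18, 30, 34, 48, 57, 64, 71, 79, 85, 98, 105, 116, 125, 140, 146, 153, 159, 167, 178, 188, 193, 200, 211, 218]

Fragment lengths:
  [0,12): 12 bp
  [12,18): 6 bp
  [18,30): 12 bp
  [30,34): 4 bp
  [34,48): 14 bp
  [48,57): 9 bp
  [57,64): 7 bp
  [64,71): 7 bp
  [71,79): 8 bp
  [79,85): 6 bp
  [85,98): 13 bp
  [98,105): 7 bp
  [105,116): 11 bp
  [116,125): 9 bp
  [125,140): 15 bp
  [140,146): 6 bp
  [146,153): 7 bp
  [153,159): 6 bp
  [159,167): 8 bp
  [167,178): 11 bp
  [178,188): 10 bp
  [188,193): 5 bp
  [193,200): 7 bp
  [200,211): 11 bp
  [211,218): 7 bp
  [218,225): 7 bp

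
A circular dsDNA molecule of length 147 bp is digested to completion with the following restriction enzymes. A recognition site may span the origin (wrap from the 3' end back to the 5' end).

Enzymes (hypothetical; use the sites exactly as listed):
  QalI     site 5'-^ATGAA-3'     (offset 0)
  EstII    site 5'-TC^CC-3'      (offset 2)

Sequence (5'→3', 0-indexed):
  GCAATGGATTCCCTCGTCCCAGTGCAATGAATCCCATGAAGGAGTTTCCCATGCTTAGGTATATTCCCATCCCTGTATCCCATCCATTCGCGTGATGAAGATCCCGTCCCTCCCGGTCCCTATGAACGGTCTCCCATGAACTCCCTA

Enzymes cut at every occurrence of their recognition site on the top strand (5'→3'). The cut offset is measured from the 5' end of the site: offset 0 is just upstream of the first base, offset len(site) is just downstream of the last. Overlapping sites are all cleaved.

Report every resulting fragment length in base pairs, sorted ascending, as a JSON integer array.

[2,2,3,4,5,5,6,7,7,8,8,8,9,12,13,15,15,18]

Site scan:
  QalI ATGAA/0: at [26, 35, 94, 121, 135] ⇒ [26, 35, 94, 121, 135]
  EstII TCCC/2: at [9, 16, 31, 46, 64, 69, 77, 101, 106, 110, 116, 131, 141] ⇒ [11, 18, 33, 48, 66, 71, 79, 103, 108, 112, 118, 133, 143]

All cut coordinates (distinct, sorted): [11, 18, 26, 33, 35, 48, 66, 71, 79, 94, 103, 108, 112, 118, 121, 133, 135, 143]

Fragments:
  11→18: 7 bp
  18→26: 8 bp
  26→33: 7 bp
  33→35: 2 bp
  35→48: 13 bp
  48→66: 18 bp
  66→71: 5 bp
  71→79: 8 bp
  79→94: 15 bp
  94→103: 9 bp
  103→108: 5 bp
  108→112: 4 bp
  112→118: 6 bp
  118→121: 3 bp
  121→133: 12 bp
  133→135: 2 bp
  135→143: 8 bp
  143→11 (wrap): 147-143+11 = 15 bp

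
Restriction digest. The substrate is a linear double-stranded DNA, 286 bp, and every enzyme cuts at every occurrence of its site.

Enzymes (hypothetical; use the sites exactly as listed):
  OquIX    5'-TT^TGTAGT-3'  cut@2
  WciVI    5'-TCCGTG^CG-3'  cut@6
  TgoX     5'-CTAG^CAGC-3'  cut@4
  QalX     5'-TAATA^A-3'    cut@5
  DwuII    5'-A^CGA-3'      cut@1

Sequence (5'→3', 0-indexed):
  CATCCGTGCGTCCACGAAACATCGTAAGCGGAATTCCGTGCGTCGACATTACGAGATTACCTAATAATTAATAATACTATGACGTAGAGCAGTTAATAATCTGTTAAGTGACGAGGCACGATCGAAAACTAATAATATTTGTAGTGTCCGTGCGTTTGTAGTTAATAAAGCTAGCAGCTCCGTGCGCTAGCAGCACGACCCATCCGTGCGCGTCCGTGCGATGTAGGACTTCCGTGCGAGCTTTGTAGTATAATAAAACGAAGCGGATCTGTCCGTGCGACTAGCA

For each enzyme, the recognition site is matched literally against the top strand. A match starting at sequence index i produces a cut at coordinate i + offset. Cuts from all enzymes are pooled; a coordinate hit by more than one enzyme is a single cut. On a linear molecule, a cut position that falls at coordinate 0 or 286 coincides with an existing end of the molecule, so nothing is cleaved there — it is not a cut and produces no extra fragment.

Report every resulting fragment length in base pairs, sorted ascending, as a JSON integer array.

Per-enzyme occurrences:
  OquIX TTTGTAGT/2: at [137, 154, 241] ⇒ [139, 156, 243]
  WciVI TCCGTGCG/6: at [2, 34, 146, 178, 202, 212, 230, 271] ⇒ [8, 40, 152, 184, 208, 218, 236, 277]
  TgoX CTAGCAGC/4: at [170, 186] ⇒ [174, 190]
  QalX TAATAA/5: at [61, 68, 93, 129, 162, 250] ⇒ [66, 73, 98, 134, 167, 255]
  DwuII ACGA/1: at [13, 50, 110, 117, 194, 257] ⇒ [14, 51, 111, 118, 195, 258]

All cut coordinates (distinct, sorted): [8, 14, 40, 51, 66, 73, 98, 111, 118, 134, 139, 152, 156, 167, 174, 184, 190, 195, 208, 218, 236, 243, 255, 258, 277]

Fragment lengths:
  [0,8): 8 bp
  [8,14): 6 bp
  [14,40): 26 bp
  [40,51): 11 bp
  [51,66): 15 bp
  [66,73): 7 bp
  [73,98): 25 bp
  [98,111): 13 bp
  [111,118): 7 bp
  [118,134): 16 bp
  [134,139): 5 bp
  [139,152): 13 bp
  [152,156): 4 bp
  [156,167): 11 bp
  [167,174): 7 bp
  [174,184): 10 bp
  [184,190): 6 bp
  [190,195): 5 bp
  [195,208): 13 bp
  [208,218): 10 bp
  [218,236): 18 bp
  [236,243): 7 bp
  [243,255): 12 bp
  [255,258): 3 bp
  [258,277): 19 bp
  [277,286): 9 bp

[3,4,5,5,6,6,7,7,7,7,8,9,10,10,11,11,12,13,13,13,15,16,18,19,25,26]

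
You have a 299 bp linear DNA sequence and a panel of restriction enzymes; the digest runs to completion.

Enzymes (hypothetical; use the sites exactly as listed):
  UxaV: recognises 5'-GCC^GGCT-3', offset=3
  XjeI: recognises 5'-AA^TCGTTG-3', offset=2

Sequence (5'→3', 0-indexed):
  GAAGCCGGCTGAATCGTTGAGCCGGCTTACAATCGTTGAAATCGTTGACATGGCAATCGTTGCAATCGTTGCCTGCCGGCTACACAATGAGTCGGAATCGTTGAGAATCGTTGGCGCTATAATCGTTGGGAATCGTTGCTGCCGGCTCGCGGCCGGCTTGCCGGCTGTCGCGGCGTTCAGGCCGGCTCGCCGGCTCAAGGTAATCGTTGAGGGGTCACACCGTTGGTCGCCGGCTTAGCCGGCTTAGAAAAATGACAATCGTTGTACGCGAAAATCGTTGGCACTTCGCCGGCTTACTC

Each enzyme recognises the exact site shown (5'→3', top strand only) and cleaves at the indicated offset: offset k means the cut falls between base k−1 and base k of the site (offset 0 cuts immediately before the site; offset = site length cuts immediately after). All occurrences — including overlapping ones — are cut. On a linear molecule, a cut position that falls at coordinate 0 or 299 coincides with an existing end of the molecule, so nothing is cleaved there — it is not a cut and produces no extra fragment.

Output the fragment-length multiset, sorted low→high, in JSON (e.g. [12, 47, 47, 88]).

Site scan:
  UxaV GCCGGCT/3: at [3, 20, 74, 140, 151, 159, 180, 188, 228, 237, 287] ⇒ [6, 23, 77, 143, 154, 162, 183, 191, 231, 240, 290]
  XjeI AATCGTTG/2: at [11, 30, 39, 54, 63, 95, 105, 120, 130, 201, 256, 272] ⇒ [13, 32, 41, 56, 65, 97, 107, 122, 132, 203, 258, 274]

All cut coordinates (distinct, sorted): [6, 13, 23, 32, 41, 56, 65, 77, 97, 107, 122, 132, 143, 154, 162, 183, 191, 203, 231, 240, 258, 274, 290]

Fragments:
  [0,6): 6 bp
  [6,13): 7 bp
  [13,23): 10 bp
  [23,32): 9 bp
  [32,41): 9 bp
  [41,56): 15 bp
  [56,65): 9 bp
  [65,77): 12 bp
  [77,97): 20 bp
  [97,107): 10 bp
  [107,122): 15 bp
  [122,132): 10 bp
  [132,143): 11 bp
  [143,154): 11 bp
  [154,162): 8 bp
  [162,183): 21 bp
  [183,191): 8 bp
  [191,203): 12 bp
  [203,231): 28 bp
  [231,240): 9 bp
  [240,258): 18 bp
  [258,274): 16 bp
  [274,290): 16 bp
  [290,299): 9 bp

[6,7,8,8,9,9,9,9,9,10,10,10,11,11,12,12,15,15,16,16,18,20,21,28]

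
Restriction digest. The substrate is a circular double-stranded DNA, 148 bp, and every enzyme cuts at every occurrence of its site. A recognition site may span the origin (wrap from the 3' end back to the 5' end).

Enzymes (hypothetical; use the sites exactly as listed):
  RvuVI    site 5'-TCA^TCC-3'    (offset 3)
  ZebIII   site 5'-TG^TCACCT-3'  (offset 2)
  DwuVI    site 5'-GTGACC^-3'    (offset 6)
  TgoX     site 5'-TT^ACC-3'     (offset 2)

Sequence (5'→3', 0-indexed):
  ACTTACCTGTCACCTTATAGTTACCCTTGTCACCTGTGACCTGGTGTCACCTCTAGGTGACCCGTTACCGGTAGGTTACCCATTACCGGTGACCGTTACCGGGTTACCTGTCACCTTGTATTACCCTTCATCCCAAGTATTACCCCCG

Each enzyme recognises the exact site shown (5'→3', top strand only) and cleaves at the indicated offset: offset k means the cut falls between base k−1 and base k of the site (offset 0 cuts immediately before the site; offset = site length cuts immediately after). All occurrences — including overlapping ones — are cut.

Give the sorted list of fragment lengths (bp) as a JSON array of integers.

[3,4,5,5,5,7,7,8,8,10,11,11,11,12,12,13,16]

Per-enzyme occurrences:
  RvuVI TCATCC/3: at [127] ⇒ [130]
  ZebIII TGTCACCT/2: at [7, 27, 44, 108] ⇒ [9, 29, 46, 110]
  DwuVI GTGACC/6: at [35, 56, 88] ⇒ [41, 62, 94]
  TgoX TTACC/2: at [2, 20, 64, 75, 82, 95, 103, 120, 139] ⇒ [4, 22, 66, 77, 84, 97, 105, 122, 141]

All cut coordinates (distinct, sorted): [4, 9, 22, 29, 41, 46, 62, 66, 77, 84, 94, 97, 105, 110, 122, 130, 141]

Fragments:
  4→9: 5 bp
  9→22: 13 bp
  22→29: 7 bp
  29→41: 12 bp
  41→46: 5 bp
  46→62: 16 bp
  62→66: 4 bp
  66→77: 11 bp
  77→84: 7 bp
  84→94: 10 bp
  94→97: 3 bp
  97→105: 8 bp
  105→110: 5 bp
  110→122: 12 bp
  122→130: 8 bp
  130→141: 11 bp
  141→4 (wrap): 148-141+4 = 11 bp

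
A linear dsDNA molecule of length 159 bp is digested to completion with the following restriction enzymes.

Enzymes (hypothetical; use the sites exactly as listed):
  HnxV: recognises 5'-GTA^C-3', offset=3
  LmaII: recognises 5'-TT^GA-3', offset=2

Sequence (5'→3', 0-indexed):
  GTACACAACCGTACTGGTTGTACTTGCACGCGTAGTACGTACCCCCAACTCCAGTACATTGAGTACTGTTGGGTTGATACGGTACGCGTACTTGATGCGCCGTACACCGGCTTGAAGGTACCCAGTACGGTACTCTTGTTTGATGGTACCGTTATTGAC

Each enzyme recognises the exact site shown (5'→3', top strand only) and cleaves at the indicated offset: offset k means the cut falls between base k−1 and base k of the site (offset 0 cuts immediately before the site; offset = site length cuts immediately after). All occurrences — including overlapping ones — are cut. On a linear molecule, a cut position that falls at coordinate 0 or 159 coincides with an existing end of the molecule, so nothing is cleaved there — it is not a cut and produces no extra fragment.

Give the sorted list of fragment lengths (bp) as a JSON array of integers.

[3,3,3,4,4,5,5,6,7,7,7,8,9,9,9,9,10,10,11,15,15]

Site scan:
  HnxV GTAC/3: at [0, 10, 19, 34, 38, 53, 62, 81, 87, 101, 117, 124, 129, 145] ⇒ [3, 13, 22, 37, 41, 56, 65, 84, 90, 104, 120, 127, 132, 148]
  LmaII TTGA/2: at [58, 73, 91, 111, 139, 154] ⇒ [60, 75, 93, 113, 141, 156]

All cut coordinates (distinct, sorted): [3, 13, 22, 37, 41, 56, 60, 65, 75, 84, 90, 93, 104, 113, 120, 127, 132, 141, 148, 156]

Fragments:
  [0,3): 3 bp
  [3,13): 10 bp
  [13,22): 9 bp
  [22,37): 15 bp
  [37,41): 4 bp
  [41,56): 15 bp
  [56,60): 4 bp
  [60,65): 5 bp
  [65,75): 10 bp
  [75,84): 9 bp
  [84,90): 6 bp
  [90,93): 3 bp
  [93,104): 11 bp
  [104,113): 9 bp
  [113,120): 7 bp
  [120,127): 7 bp
  [127,132): 5 bp
  [132,141): 9 bp
  [141,148): 7 bp
  [148,156): 8 bp
  [156,159): 3 bp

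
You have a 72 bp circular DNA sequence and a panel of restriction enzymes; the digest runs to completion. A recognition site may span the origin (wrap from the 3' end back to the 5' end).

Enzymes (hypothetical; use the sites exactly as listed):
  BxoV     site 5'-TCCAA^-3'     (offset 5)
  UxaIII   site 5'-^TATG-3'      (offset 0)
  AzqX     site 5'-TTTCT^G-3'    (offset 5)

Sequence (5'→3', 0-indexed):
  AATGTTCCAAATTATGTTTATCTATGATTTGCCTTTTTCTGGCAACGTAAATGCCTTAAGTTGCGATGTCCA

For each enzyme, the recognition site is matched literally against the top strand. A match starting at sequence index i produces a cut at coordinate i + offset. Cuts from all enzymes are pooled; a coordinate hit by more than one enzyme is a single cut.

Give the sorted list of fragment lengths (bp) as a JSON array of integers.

Per-enzyme occurrences:
  BxoV (TCCAA, off=5): starts [5, 68] → cuts [1, 10]
  UxaIII (TATG, off=0): starts [12, 22] → cuts [12, 22]
  AzqX (TTTCTG, off=5): starts [35] → cuts [40]

Pooled cuts: [1, 10, 12, 22, 40]

Fragments:
  1→10: 9 bp
  10→12: 2 bp
  12→22: 10 bp
  22→40: 18 bp
  40→1 (wrap): 72-40+1 = 33 bp

[2,9,10,18,33]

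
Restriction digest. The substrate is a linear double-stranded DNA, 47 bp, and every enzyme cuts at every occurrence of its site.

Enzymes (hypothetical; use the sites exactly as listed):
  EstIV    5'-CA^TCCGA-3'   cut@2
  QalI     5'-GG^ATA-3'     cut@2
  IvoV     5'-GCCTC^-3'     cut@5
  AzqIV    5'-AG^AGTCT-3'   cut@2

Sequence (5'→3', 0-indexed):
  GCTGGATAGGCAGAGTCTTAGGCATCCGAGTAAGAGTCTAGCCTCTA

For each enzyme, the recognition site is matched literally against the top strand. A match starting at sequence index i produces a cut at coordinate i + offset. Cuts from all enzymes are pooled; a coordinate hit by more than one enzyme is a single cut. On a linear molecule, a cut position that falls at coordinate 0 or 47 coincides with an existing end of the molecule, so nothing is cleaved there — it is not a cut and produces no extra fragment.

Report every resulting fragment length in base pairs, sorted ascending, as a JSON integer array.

[2,5,8,10,11,11]

Per-enzyme occurrences:
  EstIV CATCCGA/2: at [22] ⇒ [24]
  QalI GGATA/2: at [3] ⇒ [5]
  IvoV GCCTC/5: at [40] ⇒ [45]
  AzqIV AGAGTCT/2: at [11, 32] ⇒ [13, 34]

All cut coordinates (distinct, sorted): [5, 13, 24, 34, 45]

Fragments:
  [0,5): 5 bp
  [5,13): 8 bp
  [13,24): 11 bp
  [24,34): 10 bp
  [34,45): 11 bp
  [45,47): 2 bp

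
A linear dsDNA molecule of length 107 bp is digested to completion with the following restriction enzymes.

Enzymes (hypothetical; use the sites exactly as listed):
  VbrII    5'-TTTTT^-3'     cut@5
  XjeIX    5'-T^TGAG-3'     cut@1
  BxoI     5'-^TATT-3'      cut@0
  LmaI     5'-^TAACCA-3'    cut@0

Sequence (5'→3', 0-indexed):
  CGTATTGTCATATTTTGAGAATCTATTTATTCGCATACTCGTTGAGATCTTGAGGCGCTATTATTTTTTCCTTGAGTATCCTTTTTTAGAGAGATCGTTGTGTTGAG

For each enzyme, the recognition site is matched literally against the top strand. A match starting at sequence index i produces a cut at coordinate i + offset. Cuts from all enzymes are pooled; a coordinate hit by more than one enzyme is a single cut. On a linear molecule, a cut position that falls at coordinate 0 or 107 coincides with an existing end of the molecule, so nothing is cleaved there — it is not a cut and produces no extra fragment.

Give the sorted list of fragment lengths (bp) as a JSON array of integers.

[1,1,2,3,3,4,4,5,7,8,8,8,8,14,15,16]

Per-enzyme occurrences:
  VbrII TTTTT/5: at [63, 64, 81, 82] ⇒ [68, 69, 86, 87]
  XjeIX TTGAG/1: at [14, 41, 49, 71, 102] ⇒ [15, 42, 50, 72, 103]
  BxoI TATT/0: at [2, 10, 23, 27, 58, 61] ⇒ [2, 10, 23, 27, 58, 61]
  LmaI (TAACCA, off=0): no sites

Pooled cuts: [2, 10, 15, 23, 27, 42, 50, 58, 61, 68, 69, 72, 86, 87, 103]

Fragment lengths:
  [0,2): 2 bp
  [2,10): 8 bp
  [10,15): 5 bp
  [15,23): 8 bp
  [23,27): 4 bp
  [27,42): 15 bp
  [42,50): 8 bp
  [50,58): 8 bp
  [58,61): 3 bp
  [61,68): 7 bp
  [68,69): 1 bp
  [69,72): 3 bp
  [72,86): 14 bp
  [86,87): 1 bp
  [87,103): 16 bp
  [103,107): 4 bp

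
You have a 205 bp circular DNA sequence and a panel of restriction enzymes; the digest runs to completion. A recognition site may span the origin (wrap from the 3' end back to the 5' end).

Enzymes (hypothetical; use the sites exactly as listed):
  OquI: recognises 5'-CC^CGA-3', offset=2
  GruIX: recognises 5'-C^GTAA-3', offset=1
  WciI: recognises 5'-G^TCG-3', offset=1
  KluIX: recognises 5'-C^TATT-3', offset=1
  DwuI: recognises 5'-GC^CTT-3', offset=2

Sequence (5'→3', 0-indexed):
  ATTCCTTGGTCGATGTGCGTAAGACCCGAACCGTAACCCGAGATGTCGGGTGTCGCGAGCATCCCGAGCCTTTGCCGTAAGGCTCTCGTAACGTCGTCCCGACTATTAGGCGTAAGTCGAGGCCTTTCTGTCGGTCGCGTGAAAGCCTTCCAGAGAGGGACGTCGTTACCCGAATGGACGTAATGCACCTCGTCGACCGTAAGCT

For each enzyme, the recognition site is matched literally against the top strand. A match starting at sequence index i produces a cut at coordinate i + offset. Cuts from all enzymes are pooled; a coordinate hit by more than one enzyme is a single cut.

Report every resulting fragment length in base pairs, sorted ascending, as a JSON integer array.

[4,4,5,5,6,6,6,6,6,6,7,7,7,7,7,8,8,8,9,9,10,11,12,12,13,16]

Per-enzyme occurrences:
  OquI CCCGA/2: at [24, 36, 62, 97, 168] ⇒ [26, 38, 64, 99, 170]
  GruIX CGTAA/1: at [17, 31, 75, 86, 110, 178, 197] ⇒ [18, 32, 76, 87, 111, 179, 198]
  WciI GTCG/1: at [8, 44, 51, 92, 115, 129, 133, 161, 191] ⇒ [9, 45, 52, 93, 116, 130, 134, 162, 192]
  KluIX CTATT/1: at [102, 203] ⇒ [103, 204]
  DwuI GCCTT/2: at [67, 121, 144] ⇒ [69, 123, 146]

Pooled cuts: [9, 18, 26, 32, 38, 45, 52, 64, 69, 76, 87, 93, 99, 103, 111, 116, 123, 130, 134, 146, 162, 170, 179, 192, 198, 204]

Fragment lengths:
  9→18: 9 bp
  18→26: 8 bp
  26→32: 6 bp
  32→38: 6 bp
  38→45: 7 bp
  45→52: 7 bp
  52→64: 12 bp
  64→69: 5 bp
  69→76: 7 bp
  76→87: 11 bp
  87→93: 6 bp
  93→99: 6 bp
  99→103: 4 bp
  103→111: 8 bp
  111→116: 5 bp
  116→123: 7 bp
  123→130: 7 bp
  130→134: 4 bp
  134→146: 12 bp
  146→162: 16 bp
  162→170: 8 bp
  170→179: 9 bp
  179→192: 13 bp
  192→198: 6 bp
  198→204: 6 bp
  204→9 (wrap): 205-204+9 = 10 bp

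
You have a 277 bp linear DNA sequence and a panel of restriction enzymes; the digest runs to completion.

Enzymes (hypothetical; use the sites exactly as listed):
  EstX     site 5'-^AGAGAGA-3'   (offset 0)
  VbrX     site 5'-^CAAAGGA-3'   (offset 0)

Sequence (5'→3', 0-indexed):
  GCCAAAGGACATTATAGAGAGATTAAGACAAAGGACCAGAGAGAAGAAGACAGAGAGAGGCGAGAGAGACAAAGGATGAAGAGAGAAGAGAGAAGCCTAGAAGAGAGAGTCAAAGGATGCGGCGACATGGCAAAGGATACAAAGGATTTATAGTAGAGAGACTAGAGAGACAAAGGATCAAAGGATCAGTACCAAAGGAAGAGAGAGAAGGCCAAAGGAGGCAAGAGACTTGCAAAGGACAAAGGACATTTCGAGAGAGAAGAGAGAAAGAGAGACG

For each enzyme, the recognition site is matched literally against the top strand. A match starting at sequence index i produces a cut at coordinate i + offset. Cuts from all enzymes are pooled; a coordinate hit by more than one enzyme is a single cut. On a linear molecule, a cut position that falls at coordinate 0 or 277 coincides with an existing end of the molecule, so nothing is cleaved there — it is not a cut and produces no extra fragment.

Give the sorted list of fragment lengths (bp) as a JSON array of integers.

[2,2,7,7,7,7,7,7,8,8,9,9,9,9,9,10,11,11,13,13,14,14,14,15,15,20,20]

Per-enzyme occurrences:
  EstX (AGAGAGA, off=0): starts [15, 37, 51, 62, 79, 86, 101, 154, 163, 199, 201, 253, 260, 268] → cuts [15, 37, 51, 62, 79, 86, 101, 154, 163, 199, 201, 253, 260, 268]
  VbrX (CAAAGGA, off=0): starts [2, 28, 69, 110, 130, 139, 170, 178, 192, 212, 232, 239] → cuts [2, 28, 69, 110, 130, 139, 170, 178, 192, 212, 232, 239]

All cut coordinates (distinct, sorted): [2, 15, 28, 37, 51, 62, 69, 79, 86, 101, 110, 130, 139, 154, 163, 170, 178, 192, 199, 201, 212, 232, 239, 253, 260, 268]

Fragments:
  [0,2): 2 bp
  [2,15): 13 bp
  [15,28): 13 bp
  [28,37): 9 bp
  [37,51): 14 bp
  [51,62): 11 bp
  [62,69): 7 bp
  [69,79): 10 bp
  [79,86): 7 bp
  [86,101): 15 bp
  [101,110): 9 bp
  [110,130): 20 bp
  [130,139): 9 bp
  [139,154): 15 bp
  [154,163): 9 bp
  [163,170): 7 bp
  [170,178): 8 bp
  [178,192): 14 bp
  [192,199): 7 bp
  [199,201): 2 bp
  [201,212): 11 bp
  [212,232): 20 bp
  [232,239): 7 bp
  [239,253): 14 bp
  [253,260): 7 bp
  [260,268): 8 bp
  [268,277): 9 bp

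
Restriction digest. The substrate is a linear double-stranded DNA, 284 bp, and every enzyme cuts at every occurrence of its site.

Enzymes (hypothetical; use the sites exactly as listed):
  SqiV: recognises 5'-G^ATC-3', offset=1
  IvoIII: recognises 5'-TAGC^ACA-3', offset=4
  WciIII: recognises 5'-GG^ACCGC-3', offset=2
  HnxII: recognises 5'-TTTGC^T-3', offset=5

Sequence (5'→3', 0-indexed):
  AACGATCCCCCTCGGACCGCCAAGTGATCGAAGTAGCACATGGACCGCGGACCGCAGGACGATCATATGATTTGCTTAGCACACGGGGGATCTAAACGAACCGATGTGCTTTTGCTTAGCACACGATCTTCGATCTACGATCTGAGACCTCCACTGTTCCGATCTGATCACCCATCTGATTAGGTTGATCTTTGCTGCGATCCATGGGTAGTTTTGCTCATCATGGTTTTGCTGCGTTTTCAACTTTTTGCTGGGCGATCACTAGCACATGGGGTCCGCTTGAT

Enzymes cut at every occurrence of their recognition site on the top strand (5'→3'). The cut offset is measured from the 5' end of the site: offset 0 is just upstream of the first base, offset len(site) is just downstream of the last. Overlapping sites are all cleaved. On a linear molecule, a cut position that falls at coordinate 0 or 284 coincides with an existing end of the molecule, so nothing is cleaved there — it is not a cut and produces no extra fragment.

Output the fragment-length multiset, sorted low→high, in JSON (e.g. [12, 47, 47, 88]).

Scan for sites:
  SqiV (GATC, off=1): starts [3, 25, 60, 88, 124, 131, 138, 160, 165, 186, 198, 256] → cuts [4, 26, 61, 89, 125, 132, 139, 161, 166, 187, 199, 257]
  IvoIII (TAGCACA, off=4): starts [33, 76, 116, 262] → cuts [37, 80, 120, 266]
  WciIII (GGACCGC, off=2): starts [13, 41, 48] → cuts [15, 43, 50]
  HnxII (TTTGCT, off=5): starts [70, 110, 190, 212, 227, 246] → cuts [75, 115, 195, 217, 232, 251]

Pooled cuts: [4, 15, 26, 37, 43, 50, 61, 75, 80, 89, 115, 120, 125, 132, 139, 161, 166, 187, 195, 199, 217, 232, 251, 257, 266]

Fragments:
  [0,4): 4 bp
  [4,15): 11 bp
  [15,26): 11 bp
  [26,37): 11 bp
  [37,43): 6 bp
  [43,50): 7 bp
  [50,61): 11 bp
  [61,75): 14 bp
  [75,80): 5 bp
  [80,89): 9 bp
  [89,115): 26 bp
  [115,120): 5 bp
  [120,125): 5 bp
  [125,132): 7 bp
  [132,139): 7 bp
  [139,161): 22 bp
  [161,166): 5 bp
  [166,187): 21 bp
  [187,195): 8 bp
  [195,199): 4 bp
  [199,217): 18 bp
  [217,232): 15 bp
  [232,251): 19 bp
  [251,257): 6 bp
  [257,266): 9 bp
  [266,284): 18 bp

[4,4,5,5,5,5,6,6,7,7,7,8,9,9,11,11,11,11,14,15,18,18,19,21,22,26]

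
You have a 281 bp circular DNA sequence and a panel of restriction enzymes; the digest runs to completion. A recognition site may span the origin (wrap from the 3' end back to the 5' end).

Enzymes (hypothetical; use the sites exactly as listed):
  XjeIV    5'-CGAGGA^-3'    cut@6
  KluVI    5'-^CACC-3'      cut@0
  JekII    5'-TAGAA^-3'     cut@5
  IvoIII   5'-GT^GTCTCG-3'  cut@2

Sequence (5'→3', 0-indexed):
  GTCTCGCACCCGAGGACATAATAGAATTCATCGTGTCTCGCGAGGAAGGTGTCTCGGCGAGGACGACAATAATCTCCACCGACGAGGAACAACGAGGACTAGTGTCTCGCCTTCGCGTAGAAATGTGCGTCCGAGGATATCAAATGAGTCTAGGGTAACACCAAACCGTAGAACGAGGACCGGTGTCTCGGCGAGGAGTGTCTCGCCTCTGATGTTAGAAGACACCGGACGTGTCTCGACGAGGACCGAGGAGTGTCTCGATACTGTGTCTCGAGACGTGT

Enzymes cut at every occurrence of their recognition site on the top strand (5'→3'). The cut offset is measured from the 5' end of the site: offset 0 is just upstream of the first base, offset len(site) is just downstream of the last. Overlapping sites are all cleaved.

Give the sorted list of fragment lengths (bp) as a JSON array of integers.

[2,2,2,4,5,5,6,6,7,8,10,10,10,10,12,12,13,13,13,13,13,14,15,15,19,21,21]

Per-enzyme occurrences:
  XjeIV (CGAGGA, off=6): starts [10, 40, 57, 82, 92, 131, 173, 191, 239, 246] → cuts [16, 46, 63, 88, 98, 137, 179, 197, 245, 252]
  KluVI (CACC, off=0): starts [6, 76, 158, 222] → cuts [6, 76, 158, 222]
  JekII (TAGAA, off=5): starts [21, 117, 168, 215] → cuts [26, 122, 173, 220]
  IvoIII (GTGTCTCG, off=2): starts [32, 48, 101, 182, 197, 230, 252, 265, 279] → cuts [0, 34, 50, 103, 184, 199, 232, 254, 267]

All cut coordinates (distinct, sorted): [0, 6, 16, 26, 34, 46, 50, 63, 76, 88, 98, 103, 122, 137, 158, 173, 179, 184, 197, 199, 220, 222, 232, 245, 252, 254, 267]

Fragment lengths:
  0→6: 6 bp
  6→16: 10 bp
  16→26: 10 bp
  26→34: 8 bp
  34→46: 12 bp
  46→50: 4 bp
  50→63: 13 bp
  63→76: 13 bp
  76→88: 12 bp
  88→98: 10 bp
  98→103: 5 bp
  103→122: 19 bp
  122→137: 15 bp
  137→158: 21 bp
  158→173: 15 bp
  173→179: 6 bp
  179→184: 5 bp
  184→197: 13 bp
  197→199: 2 bp
  199→220: 21 bp
  220→222: 2 bp
  222→232: 10 bp
  232→245: 13 bp
  245→252: 7 bp
  252→254: 2 bp
  254→267: 13 bp
  267→0 (wrap): 281-267+0 = 14 bp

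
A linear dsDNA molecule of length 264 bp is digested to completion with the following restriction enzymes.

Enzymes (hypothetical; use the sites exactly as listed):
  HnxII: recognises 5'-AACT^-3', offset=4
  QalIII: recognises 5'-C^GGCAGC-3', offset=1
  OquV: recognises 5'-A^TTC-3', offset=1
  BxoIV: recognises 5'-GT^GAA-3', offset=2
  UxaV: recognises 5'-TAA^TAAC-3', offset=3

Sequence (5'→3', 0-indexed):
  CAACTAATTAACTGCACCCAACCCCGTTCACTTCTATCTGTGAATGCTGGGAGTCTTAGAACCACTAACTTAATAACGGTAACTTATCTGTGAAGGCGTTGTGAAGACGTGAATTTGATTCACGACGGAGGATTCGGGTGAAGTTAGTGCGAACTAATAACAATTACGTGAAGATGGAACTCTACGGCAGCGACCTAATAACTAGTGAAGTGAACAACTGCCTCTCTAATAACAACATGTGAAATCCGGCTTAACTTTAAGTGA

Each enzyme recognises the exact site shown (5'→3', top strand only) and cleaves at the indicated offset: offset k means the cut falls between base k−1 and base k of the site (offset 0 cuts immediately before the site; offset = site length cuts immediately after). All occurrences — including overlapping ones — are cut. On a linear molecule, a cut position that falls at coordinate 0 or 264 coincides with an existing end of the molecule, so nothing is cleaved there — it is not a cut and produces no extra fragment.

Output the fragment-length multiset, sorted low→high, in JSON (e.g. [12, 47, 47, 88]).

[2,3,3,4,5,5,5,7,7,8,8,8,8,8,10,11,11,11,12,12,13,14,16,16,28,29]

Scan for sites:
  HnxII AACT/4: at [1, 9, 66, 80, 151, 177, 199, 215, 252] ⇒ [5, 13, 70, 84, 155, 181, 203, 219, 256]
  QalIII CGGCAGC/1: at [184] ⇒ [185]
  OquV ATTC/1: at [117, 131] ⇒ [118, 132]
  BxoIV GTGAA/2: at [39, 89, 100, 108, 137, 167, 204, 209, 238] ⇒ [41, 91, 102, 110, 139, 169, 206, 211, 240]
  UxaV TAATAAC/3: at [70, 154, 195, 226] ⇒ [73, 157, 198, 229]

All cut coordinates (distinct, sorted): [5, 13, 41, 70, 73, 84, 91, 102, 110, 118, 132, 139, 155, 157, 169, 181, 185, 198, 203, 206, 211, 219, 229, 240, 256]

Fragments:
  [0,5): 5 bp
  [5,13): 8 bp
  [13,41): 28 bp
  [41,70): 29 bp
  [70,73): 3 bp
  [73,84): 11 bp
  [84,91): 7 bp
  [91,102): 11 bp
  [102,110): 8 bp
  [110,118): 8 bp
  [118,132): 14 bp
  [132,139): 7 bp
  [139,155): 16 bp
  [155,157): 2 bp
  [157,169): 12 bp
  [169,181): 12 bp
  [181,185): 4 bp
  [185,198): 13 bp
  [198,203): 5 bp
  [203,206): 3 bp
  [206,211): 5 bp
  [211,219): 8 bp
  [219,229): 10 bp
  [229,240): 11 bp
  [240,256): 16 bp
  [256,264): 8 bp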